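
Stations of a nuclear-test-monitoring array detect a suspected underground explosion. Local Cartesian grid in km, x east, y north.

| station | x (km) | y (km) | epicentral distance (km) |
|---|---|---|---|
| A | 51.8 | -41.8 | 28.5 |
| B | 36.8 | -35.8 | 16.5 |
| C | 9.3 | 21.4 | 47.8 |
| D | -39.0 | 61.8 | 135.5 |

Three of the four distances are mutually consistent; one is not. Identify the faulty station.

Solve using three stations at a time. Using A, B, C (subtract circle equations pairwise → linear system) gives (x, y) ≈ (34.0, -19.5).
Distances from that point to each station vs reported:
  A: calculated 28.5 vs reported 28.5 → residual 0.0 km
  B: calculated 16.5 vs reported 16.5 → residual 0.0 km
  C: calculated 47.8 vs reported 47.8 → residual 0.0 km
  D: calculated 109.3 vs reported 135.5 → residual 26.2 km
A, B, C are mutually consistent (residuals ≈ 0); D is off by 26.2 km.

D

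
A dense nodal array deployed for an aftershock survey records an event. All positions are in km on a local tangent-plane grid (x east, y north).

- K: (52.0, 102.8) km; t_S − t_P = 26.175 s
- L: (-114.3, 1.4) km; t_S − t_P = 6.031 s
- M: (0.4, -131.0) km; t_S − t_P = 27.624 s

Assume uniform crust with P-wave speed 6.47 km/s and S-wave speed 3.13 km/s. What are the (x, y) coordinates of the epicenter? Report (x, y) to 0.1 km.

x ≈ -80.6 km, y ≈ 15.6 km

Distance from S−P lag: d = Δt · v_P v_S / (v_P − v_S) = Δt · (6.47·3.13)/(6.47−3.13) ≈ 6.0632·Δt.
So d_K = 158.70, d_L = 36.57, d_M = 167.49 km.
Circle about each station: (x − 52.0)² + (y − 102.8)² = 158.70²; (x + 114.3)² + (y − 1.4)² = 36.57²; (x − 0.4)² + (y + 131.0)² = 167.49².
Subtracting pairs of circle equations eliminates x²+y² and gives linear equations (the radical axes):
-332.6 x − 202.8 y = 23642.94
-103.2 x − 467.6 y = 1022.11
Solving the 2×2 system: x ≈ -80.6, y ≈ 15.6 km.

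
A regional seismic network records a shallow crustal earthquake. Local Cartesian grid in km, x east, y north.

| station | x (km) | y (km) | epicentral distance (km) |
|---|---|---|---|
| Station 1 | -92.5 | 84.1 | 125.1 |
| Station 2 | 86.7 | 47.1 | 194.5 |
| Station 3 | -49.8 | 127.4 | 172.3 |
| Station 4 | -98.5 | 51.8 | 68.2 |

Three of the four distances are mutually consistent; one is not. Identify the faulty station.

Solve using three stations at a time. Using Station 1, Station 2, Station 3 (subtract circle equations pairwise → linear system) gives (x, y) ≈ (-86.8, -40.9).
Distances from that point to each station vs reported:
  Station 1: calculated 125.2 vs reported 125.1 → residual 0.1 km
  Station 2: calculated 194.5 vs reported 194.5 → residual 0.0 km
  Station 3: calculated 172.3 vs reported 172.3 → residual 0.0 km
  Station 4: calculated 93.5 vs reported 68.2 → residual 25.3 km
Station 1, Station 2, Station 3 are mutually consistent (residuals ≈ 0); Station 4 is off by 25.3 km.

Station 4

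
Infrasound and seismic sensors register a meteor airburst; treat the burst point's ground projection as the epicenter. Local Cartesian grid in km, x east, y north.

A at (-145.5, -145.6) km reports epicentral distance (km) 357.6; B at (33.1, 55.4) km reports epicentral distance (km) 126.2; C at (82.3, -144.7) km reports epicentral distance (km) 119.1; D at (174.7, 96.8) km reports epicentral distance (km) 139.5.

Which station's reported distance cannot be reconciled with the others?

Solve using three stations at a time. Using B, C, D (subtract circle equations pairwise → linear system) gives (x, y) ≈ (123.3, -32.9).
Distances from that point to each station vs reported:
  A: calculated 291.5 vs reported 357.6 → residual 66.1 km
  B: calculated 126.2 vs reported 126.2 → residual 0.0 km
  C: calculated 119.1 vs reported 119.1 → residual 0.0 km
  D: calculated 139.5 vs reported 139.5 → residual 0.0 km
B, C, D are mutually consistent (residuals ≈ 0); A is off by 66.1 km.

A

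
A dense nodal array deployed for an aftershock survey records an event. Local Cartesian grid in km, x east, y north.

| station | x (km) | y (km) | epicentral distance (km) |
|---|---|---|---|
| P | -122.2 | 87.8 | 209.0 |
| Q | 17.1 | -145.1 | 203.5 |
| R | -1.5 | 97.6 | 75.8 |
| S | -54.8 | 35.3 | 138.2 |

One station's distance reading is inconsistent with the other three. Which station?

R

Solve using three stations at a time. Using P, Q, S (subtract circle equations pairwise → linear system) gives (x, y) ≈ (82.9, 47.5).
Distances from that point to each station vs reported:
  P: calculated 209.0 vs reported 209.0 → residual 0.0 km
  Q: calculated 203.5 vs reported 203.5 → residual 0.0 km
  R: calculated 98.2 vs reported 75.8 → residual 22.4 km
  S: calculated 138.3 vs reported 138.2 → residual 0.1 km
P, Q, S are mutually consistent (residuals ≈ 0); R is off by 22.4 km.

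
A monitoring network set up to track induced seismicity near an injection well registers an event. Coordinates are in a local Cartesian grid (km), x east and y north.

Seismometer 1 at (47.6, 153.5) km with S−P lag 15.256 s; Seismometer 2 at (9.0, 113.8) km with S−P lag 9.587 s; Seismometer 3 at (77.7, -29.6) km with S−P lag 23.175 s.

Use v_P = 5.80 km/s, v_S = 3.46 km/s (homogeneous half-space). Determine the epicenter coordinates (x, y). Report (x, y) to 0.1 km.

Distance from S−P lag: d = Δt · v_P v_S / (v_P − v_S) = Δt · (5.80·3.46)/(5.80−3.46) ≈ 8.5761·Δt.
So d_Seismometer 1 = 130.84, d_Seismometer 2 = 82.22, d_Seismometer 3 = 198.75 km.
Circle about each station: (x − 47.6)² + (y − 153.5)² = 130.84²; (x − 9.0)² + (y − 113.8)² = 82.22²; (x − 77.7)² + (y + 29.6)² = 198.75².
Subtracting the Seismometer 1 equation from the Seismometer 2 and Seismometer 3 equations removes the quadratic terms:
-77.2 x − 79.4 y = -2437.59
60.2 x − 366.2 y = -41297.02
Solving the 2×2 system: x ≈ -72.2, y ≈ 100.9 km.
Check against Seismometer 1 (with the unrounded x, y): √((x − 47.6)²+(y − 153.5)²) = 130.84 ≈ 130.84 km. ✓

(-72.2, 100.9)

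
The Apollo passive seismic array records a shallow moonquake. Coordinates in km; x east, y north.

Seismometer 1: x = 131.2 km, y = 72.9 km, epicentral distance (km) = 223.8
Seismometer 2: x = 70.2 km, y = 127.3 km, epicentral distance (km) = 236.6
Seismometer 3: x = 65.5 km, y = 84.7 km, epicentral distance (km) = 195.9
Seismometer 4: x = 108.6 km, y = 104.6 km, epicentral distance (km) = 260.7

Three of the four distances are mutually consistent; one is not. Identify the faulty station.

Seismometer 4

Solve using three stations at a time. Using Seismometer 1, Seismometer 2, Seismometer 3 (subtract circle equations pairwise → linear system) gives (x, y) ≈ (-21.2, -90.8).
Distances from that point to each station vs reported:
  Seismometer 1: calculated 223.7 vs reported 223.8 → residual 0.1 km
  Seismometer 2: calculated 236.5 vs reported 236.6 → residual 0.1 km
  Seismometer 3: calculated 195.7 vs reported 195.9 → residual 0.2 km
  Seismometer 4: calculated 234.6 vs reported 260.7 → residual 26.1 km
Seismometer 1, Seismometer 2, Seismometer 3 are mutually consistent (residuals ≈ 0); Seismometer 4 is off by 26.1 km.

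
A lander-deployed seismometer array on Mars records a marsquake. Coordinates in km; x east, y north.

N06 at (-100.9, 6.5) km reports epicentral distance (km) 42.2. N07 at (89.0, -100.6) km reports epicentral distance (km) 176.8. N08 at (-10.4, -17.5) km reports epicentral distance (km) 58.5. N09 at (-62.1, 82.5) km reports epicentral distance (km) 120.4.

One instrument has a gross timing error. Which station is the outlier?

Solve using three stations at a time. Using N06, N07, N08 (subtract circle equations pairwise → linear system) gives (x, y) ≈ (-68.8, -20.9).
Distances from that point to each station vs reported:
  N06: calculated 42.2 vs reported 42.2 → residual 0.0 km
  N07: calculated 176.8 vs reported 176.8 → residual 0.0 km
  N08: calculated 58.5 vs reported 58.5 → residual 0.0 km
  N09: calculated 103.6 vs reported 120.4 → residual 16.8 km
N06, N07, N08 are mutually consistent (residuals ≈ 0); N09 is off by 16.8 km.

N09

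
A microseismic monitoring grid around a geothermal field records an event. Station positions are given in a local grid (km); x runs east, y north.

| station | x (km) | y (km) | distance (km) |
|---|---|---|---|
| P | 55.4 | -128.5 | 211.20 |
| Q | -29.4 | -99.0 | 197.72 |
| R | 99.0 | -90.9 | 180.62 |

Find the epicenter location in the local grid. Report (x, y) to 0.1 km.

48.8 km east, 82.6 km north

Circle about each station: (x − 55.4)² + (y + 128.5)² = 211.20²; (x + 29.4)² + (y + 99.0)² = 197.72²; (x − 99.0)² + (y + 90.9)² = 180.62².
Subtracting the P equation from the Q and R equations removes the quadratic terms:
-169.6 x + 59.0 y = -3403.81
87.2 x + 75.2 y = 10464.26
Solving the 2×2 system: x ≈ 48.8, y ≈ 82.6 km.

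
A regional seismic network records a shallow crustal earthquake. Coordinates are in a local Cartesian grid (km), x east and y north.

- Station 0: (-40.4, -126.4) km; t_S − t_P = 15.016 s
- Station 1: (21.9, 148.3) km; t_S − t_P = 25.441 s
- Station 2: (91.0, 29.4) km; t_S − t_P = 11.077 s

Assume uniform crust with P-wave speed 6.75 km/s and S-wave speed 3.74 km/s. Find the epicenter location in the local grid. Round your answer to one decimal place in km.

(66.8, -60.3)

Distance from S−P lag: d = Δt · v_P v_S / (v_P − v_S) = Δt · (6.75·3.74)/(6.75−3.74) ≈ 8.3870·Δt.
So d_Station 0 = 125.94, d_Station 1 = 213.37, d_Station 2 = 92.90 km.
Circle about each station: (x + 40.4)² + (y + 126.4)² = 125.94²; (x − 21.9)² + (y − 148.3)² = 213.37²; (x − 91.0)² + (y − 29.4)² = 92.90².
Subtracting the Station 0 equation from the Station 1 and Station 2 equations removes the quadratic terms:
124.6 x + 549.4 y = -24802.49
262.8 x + 311.6 y = -1233.29
Solving the 2×2 system: x ≈ 66.8, y ≈ -60.3 km.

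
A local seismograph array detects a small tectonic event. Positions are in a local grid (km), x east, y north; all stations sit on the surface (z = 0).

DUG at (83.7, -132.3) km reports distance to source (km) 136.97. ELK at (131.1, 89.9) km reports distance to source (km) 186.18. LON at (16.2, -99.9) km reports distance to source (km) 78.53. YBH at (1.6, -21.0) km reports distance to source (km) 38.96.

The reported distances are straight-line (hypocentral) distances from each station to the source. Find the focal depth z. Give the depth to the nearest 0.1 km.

depth ≈ 36.6 km

Each station gives a sphere (x−x_i)² + (y−y_i)² + z² = d_i² (stations at z=0).
Subtracting the DUG sphere from ELK and LON: z² cancels, leaving linear equations in x and y:
94.8 x + 444.4 y = -15141.97
-135.0 x + 64.8 y = -1672.71
Solving: x ≈ -3.596, y ≈ -33.306 km (keep extra digits for the depth step; rounded: -3.6, -33.3).
Then from the DUG sphere: z² = 136.97² − (x − 83.7)² − (y + 132.3)² with x = -3.596, y = -33.306, so z ≈ 36.611 ≈ 36.6 km.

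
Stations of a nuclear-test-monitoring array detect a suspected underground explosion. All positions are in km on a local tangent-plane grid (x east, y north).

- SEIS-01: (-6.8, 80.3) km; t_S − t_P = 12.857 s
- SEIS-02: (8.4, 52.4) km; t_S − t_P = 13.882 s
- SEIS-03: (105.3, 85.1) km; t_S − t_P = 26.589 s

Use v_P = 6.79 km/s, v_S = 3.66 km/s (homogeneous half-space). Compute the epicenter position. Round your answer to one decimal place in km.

Distance from S−P lag: d = Δt · v_P v_S / (v_P − v_S) = Δt · (6.79·3.66)/(6.79−3.66) ≈ 7.9397·Δt.
So d_SEIS-01 = 102.08, d_SEIS-02 = 110.22, d_SEIS-03 = 211.11 km.
Circle about each station: (x + 6.8)² + (y − 80.3)² = 102.08²; (x − 8.4)² + (y − 52.4)² = 110.22²; (x − 105.3)² + (y − 85.1)² = 211.11².
Subtracting the SEIS-01 equation from the SEIS-02 and SEIS-03 equations removes the quadratic terms:
30.4 x − 55.8 y = -5406.13
224.2 x + 9.6 y = -22311.34
Solving the 2×2 system: x ≈ -101.3, y ≈ 41.7 km.
Check against SEIS-01 (with the unrounded x, y): √((x + 6.8)²+(y − 80.3)²) = 102.08 ≈ 102.08 km. ✓

(-101.3, 41.7)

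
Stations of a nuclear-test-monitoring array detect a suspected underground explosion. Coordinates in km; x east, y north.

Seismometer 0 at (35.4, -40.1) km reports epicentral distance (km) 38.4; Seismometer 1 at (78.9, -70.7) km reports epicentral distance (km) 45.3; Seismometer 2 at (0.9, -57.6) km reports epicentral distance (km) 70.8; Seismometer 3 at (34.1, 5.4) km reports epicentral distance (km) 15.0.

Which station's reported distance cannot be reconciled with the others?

Seismometer 1

Solve using three stations at a time. Using Seismometer 0, Seismometer 2, Seismometer 3 (subtract circle equations pairwise → linear system) gives (x, y) ≈ (46.3, -3.3).
Distances from that point to each station vs reported:
  Seismometer 0: calculated 38.4 vs reported 38.4 → residual 0.0 km
  Seismometer 1: calculated 74.9 vs reported 45.3 → residual 29.6 km
  Seismometer 2: calculated 70.8 vs reported 70.8 → residual 0.0 km
  Seismometer 3: calculated 15.0 vs reported 15.0 → residual 0.0 km
Seismometer 0, Seismometer 2, Seismometer 3 are mutually consistent (residuals ≈ 0); Seismometer 1 is off by 29.6 km.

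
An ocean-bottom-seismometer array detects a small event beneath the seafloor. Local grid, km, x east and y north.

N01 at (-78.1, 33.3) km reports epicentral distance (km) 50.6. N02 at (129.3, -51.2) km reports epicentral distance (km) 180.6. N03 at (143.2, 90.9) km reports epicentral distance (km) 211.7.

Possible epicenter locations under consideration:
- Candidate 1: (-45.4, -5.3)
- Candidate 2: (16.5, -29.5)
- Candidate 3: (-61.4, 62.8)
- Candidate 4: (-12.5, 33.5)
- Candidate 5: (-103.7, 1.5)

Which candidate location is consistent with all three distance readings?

For each candidate, compare |candidate − station| to the reported distance:
Candidate 1: residuals N01 0.0, N02 0.0, N03 0.0 → max 0.0 km
Candidate 2: residuals N01 62.9, N02 65.7, N03 36.9 → max 65.7 km
Candidate 3: residuals N01 16.7, N02 41.6, N03 5.2 → max 41.6 km
Candidate 4: residuals N01 15.0, N02 15.4, N03 45.8 → max 45.8 km
Candidate 5: residuals N01 9.8, N02 58.3, N03 50.9 → max 58.3 km
Only Candidate 1 has all residuals ≈ 0.

Candidate 1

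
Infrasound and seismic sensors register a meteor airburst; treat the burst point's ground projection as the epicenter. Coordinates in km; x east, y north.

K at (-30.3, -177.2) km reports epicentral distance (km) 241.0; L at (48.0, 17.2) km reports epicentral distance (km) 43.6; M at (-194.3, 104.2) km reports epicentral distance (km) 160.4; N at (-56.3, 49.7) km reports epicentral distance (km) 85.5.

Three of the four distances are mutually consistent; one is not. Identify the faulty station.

Solve using three stations at a time. Using K, L, N (subtract circle equations pairwise → linear system) gives (x, y) ≈ (28.9, 56.4).
Distances from that point to each station vs reported:
  K: calculated 241.0 vs reported 241.0 → residual 0.0 km
  L: calculated 43.6 vs reported 43.6 → residual 0.0 km
  M: calculated 228.3 vs reported 160.4 → residual 67.9 km
  N: calculated 85.5 vs reported 85.5 → residual 0.0 km
K, L, N are mutually consistent (residuals ≈ 0); M is off by 67.9 km.

M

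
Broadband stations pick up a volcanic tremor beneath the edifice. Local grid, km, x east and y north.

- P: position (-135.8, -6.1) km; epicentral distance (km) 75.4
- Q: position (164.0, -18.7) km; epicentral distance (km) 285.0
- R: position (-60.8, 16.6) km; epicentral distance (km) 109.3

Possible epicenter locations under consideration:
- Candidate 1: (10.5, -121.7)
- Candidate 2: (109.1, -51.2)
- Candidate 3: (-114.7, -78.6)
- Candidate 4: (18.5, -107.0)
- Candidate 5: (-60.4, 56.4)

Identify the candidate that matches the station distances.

Candidate 3

For each candidate, compare |candidate − station| to the reported distance:
Candidate 1: residuals P 111.1, Q 100.1, R 46.3 → max 111.1 km
Candidate 2: residuals P 173.6, Q 221.2, R 73.6 → max 221.2 km
Candidate 3: residuals P 0.1, Q 0.1, R 0.1 → max 0.1 km
Candidate 4: residuals P 109.0, Q 114.8, R 37.6 → max 114.8 km
Candidate 5: residuals P 22.5, Q 48.4, R 69.5 → max 69.5 km
Only Candidate 3 has all residuals ≈ 0.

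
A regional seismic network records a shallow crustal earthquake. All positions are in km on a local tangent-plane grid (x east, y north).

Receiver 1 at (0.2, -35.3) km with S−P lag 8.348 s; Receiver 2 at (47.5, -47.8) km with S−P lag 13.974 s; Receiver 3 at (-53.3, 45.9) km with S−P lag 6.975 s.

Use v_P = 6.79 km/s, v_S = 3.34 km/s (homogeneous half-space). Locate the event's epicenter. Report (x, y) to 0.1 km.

(-18.2, 16.4)

Distance from S−P lag: d = Δt · v_P v_S / (v_P − v_S) = Δt · (6.79·3.34)/(6.79−3.34) ≈ 6.5735·Δt.
So d_Receiver 1 = 54.88, d_Receiver 2 = 91.86, d_Receiver 3 = 45.85 km.
Circle about each station: (x − 0.2)² + (y + 35.3)² = 54.88²; (x − 47.5)² + (y + 47.8)² = 91.86²; (x + 53.3)² + (y − 45.9)² = 45.85².
Subtracting the Receiver 1 equation from the Receiver 2 and Receiver 3 equations removes the quadratic terms:
94.6 x − 25.0 y = -2131.49
-107.0 x + 162.4 y = 4611.16
Solving the 2×2 system: x ≈ -18.2, y ≈ 16.4 km.
Check against Receiver 1 (with the unrounded x, y): √((x − 0.2)²+(y + 35.3)²) = 54.88 ≈ 54.88 km. ✓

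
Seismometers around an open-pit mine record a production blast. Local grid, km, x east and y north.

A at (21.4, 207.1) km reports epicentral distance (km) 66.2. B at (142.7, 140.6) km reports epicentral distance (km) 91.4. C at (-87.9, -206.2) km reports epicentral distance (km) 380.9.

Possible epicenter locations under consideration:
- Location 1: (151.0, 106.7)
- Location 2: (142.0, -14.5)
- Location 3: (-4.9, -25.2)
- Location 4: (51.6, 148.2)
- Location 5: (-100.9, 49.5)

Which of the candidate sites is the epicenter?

Location 4

For each candidate, compare |candidate − station| to the reported distance:
Location 1: residuals A 97.7, B 56.5, C 12.8 → max 97.7 km
Location 2: residuals A 186.1, B 63.7, C 81.6 → max 186.1 km
Location 3: residuals A 167.6, B 130.6, C 181.8 → max 181.8 km
Location 4: residuals A 0.0, B 0.0, C 0.0 → max 0.0 km
Location 5: residuals A 133.3, B 168.7, C 124.9 → max 168.7 km
Only Location 4 has all residuals ≈ 0.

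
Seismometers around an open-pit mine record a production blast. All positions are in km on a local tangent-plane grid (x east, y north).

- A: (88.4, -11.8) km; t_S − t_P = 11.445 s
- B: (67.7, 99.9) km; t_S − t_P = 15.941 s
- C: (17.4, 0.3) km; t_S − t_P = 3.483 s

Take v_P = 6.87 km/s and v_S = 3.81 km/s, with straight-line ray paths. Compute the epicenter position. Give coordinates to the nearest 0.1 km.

-9.5 km east, -12.5 km north

Distance from S−P lag: d = Δt · v_P v_S / (v_P − v_S) = Δt · (6.87·3.81)/(6.87−3.81) ≈ 8.5538·Δt.
So d_A = 97.90, d_B = 136.36, d_C = 29.79 km.
Circle about each station: (x − 88.4)² + (y + 11.8)² = 97.90²; (x − 67.7)² + (y − 99.9)² = 136.36²; (x − 17.4)² + (y − 0.3)² = 29.79².
Subtracting pairs of circle equations eliminates x²+y² and gives linear equations (the radical axes):
-41.4 x + 223.4 y = -2400.14
-142.0 x + 24.2 y = 1046.02
Solving the 2×2 system: x ≈ -9.5, y ≈ -12.5 km.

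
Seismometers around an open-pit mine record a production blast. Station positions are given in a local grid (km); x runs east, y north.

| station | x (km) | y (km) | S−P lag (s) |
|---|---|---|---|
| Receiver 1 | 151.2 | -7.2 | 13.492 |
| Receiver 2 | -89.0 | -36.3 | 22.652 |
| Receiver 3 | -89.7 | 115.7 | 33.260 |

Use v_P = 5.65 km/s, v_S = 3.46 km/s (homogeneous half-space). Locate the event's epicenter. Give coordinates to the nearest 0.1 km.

Distance from S−P lag: d = Δt · v_P v_S / (v_P − v_S) = Δt · (5.65·3.46)/(5.65−3.46) ≈ 8.9265·Δt.
So d_Receiver 1 = 120.44, d_Receiver 2 = 202.20, d_Receiver 3 = 296.89 km.
Circle about each station: (x − 151.2)² + (y + 7.2)² = 120.44²; (x + 89.0)² + (y + 36.3)² = 202.20²; (x + 89.7)² + (y − 115.7)² = 296.89².
Subtracting pairs of circle equations eliminates x²+y² and gives linear equations (the radical axes):
-480.4 x − 58.2 y = -40053.64
-481.8 x + 245.8 y = -75118.58
Solving the 2×2 system: x ≈ 97.3, y ≈ -114.9 km.

(97.3, -114.9)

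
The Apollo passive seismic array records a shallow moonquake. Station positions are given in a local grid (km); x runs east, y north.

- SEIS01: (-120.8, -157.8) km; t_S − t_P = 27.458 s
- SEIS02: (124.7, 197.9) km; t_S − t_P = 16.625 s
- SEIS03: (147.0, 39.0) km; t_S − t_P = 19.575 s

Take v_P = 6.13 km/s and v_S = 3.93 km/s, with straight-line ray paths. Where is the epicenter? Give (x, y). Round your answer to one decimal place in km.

Distance from S−P lag: d = Δt · v_P v_S / (v_P − v_S) = Δt · (6.13·3.93)/(6.13−3.93) ≈ 10.9504·Δt.
So d_SEIS01 = 300.68, d_SEIS02 = 182.05, d_SEIS03 = 214.35 km.
Circle about each station: (x + 120.8)² + (y + 157.8)² = 300.68²; (x − 124.7)² + (y − 197.9)² = 182.05²; (x − 147.0)² + (y − 39.0)² = 214.35².
Subtracting the SEIS01 equation from the SEIS02 and SEIS03 equations removes the quadratic terms:
491.0 x + 711.4 y = 72487.28
535.6 x + 393.6 y = 28099.06
Solving the 2×2 system: x ≈ -45.5, y ≈ 133.3 km.

-45.5 km east, 133.3 km north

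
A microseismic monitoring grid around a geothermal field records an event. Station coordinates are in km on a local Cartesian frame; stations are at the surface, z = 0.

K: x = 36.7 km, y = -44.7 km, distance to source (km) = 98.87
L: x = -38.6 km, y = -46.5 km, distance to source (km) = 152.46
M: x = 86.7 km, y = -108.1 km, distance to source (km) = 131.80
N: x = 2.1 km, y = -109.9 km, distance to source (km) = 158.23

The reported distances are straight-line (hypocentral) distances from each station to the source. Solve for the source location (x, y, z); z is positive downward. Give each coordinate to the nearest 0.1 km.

x ≈ 87.3 km, y ≈ 3.7 km, depth ≈ 69.8 km

Each station gives a sphere (x−x_i)² + (y−y_i)² + z² = d_i² (stations at z=0).
Subtracting the K sphere from L and M: z² cancels, leaving linear equations in x and y:
-150.6 x − 3.6 y = -13161.54
100.0 x − 126.8 y = 8261.56
Solving: x ≈ 87.306, y ≈ 3.699 km (keep extra digits for the depth step; rounded: 87.3, 3.7).
Then from the K sphere: z² = 98.87² − (x − 36.7)² − (y + 44.7)² with x = 87.306, y = 3.699, so z ≈ 69.799 ≈ 69.8 km.
Check against N (with the unrounded solution): distance 158.23 ≈ 158.23 km. ✓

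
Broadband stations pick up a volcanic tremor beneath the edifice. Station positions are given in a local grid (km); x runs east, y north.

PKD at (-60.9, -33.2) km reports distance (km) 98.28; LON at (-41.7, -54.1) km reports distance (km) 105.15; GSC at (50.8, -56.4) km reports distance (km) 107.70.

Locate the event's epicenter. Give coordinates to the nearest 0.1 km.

Circle about each station: (x + 60.9)² + (y + 33.2)² = 98.28²; (x + 41.7)² + (y + 54.1)² = 105.15²; (x − 50.8)² + (y + 56.4)² = 107.70².
Subtracting the PKD equation from the LON and GSC equations removes the quadratic terms:
38.4 x − 41.8 y = -1542.91
223.4 x − 46.4 y = -989.78
Solving the 2×2 system: x ≈ 4.0, y ≈ 40.6 km.

(4.0, 40.6)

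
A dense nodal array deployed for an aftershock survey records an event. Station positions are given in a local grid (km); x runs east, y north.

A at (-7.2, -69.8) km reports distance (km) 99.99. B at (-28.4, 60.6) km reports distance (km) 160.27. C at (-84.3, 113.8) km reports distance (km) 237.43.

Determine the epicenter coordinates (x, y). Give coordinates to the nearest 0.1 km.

90.2 km east, -47.2 km north

Circle about each station: (x + 7.2)² + (y + 69.8)² = 99.99²; (x + 28.4)² + (y − 60.6)² = 160.27²; (x + 84.3)² + (y − 113.8)² = 237.43².
Subtracting pairs of circle equations eliminates x²+y² and gives linear equations (the radical axes):
-42.4 x + 260.8 y = -16133.43
-154.2 x + 367.2 y = -31241.95
Solving the 2×2 system: x ≈ 90.2, y ≈ -47.2 km.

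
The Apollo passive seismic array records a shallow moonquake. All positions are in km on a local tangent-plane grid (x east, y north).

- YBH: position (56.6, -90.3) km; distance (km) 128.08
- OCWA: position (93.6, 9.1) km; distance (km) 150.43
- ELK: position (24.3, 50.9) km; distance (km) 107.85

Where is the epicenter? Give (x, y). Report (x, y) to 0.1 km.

x ≈ -53.1 km, y ≈ -24.2 km

Circle about each station: (x − 56.6)² + (y + 90.3)² = 128.08²; (x − 93.6)² + (y − 9.1)² = 150.43²; (x − 24.3)² + (y − 50.9)² = 107.85².
Subtracting pairs of circle equations eliminates x²+y² and gives linear equations (the radical axes):
74.0 x + 198.8 y = -8738.58
-64.6 x + 282.4 y = -3403.49
Solving the 2×2 system: x ≈ -53.1, y ≈ -24.2 km.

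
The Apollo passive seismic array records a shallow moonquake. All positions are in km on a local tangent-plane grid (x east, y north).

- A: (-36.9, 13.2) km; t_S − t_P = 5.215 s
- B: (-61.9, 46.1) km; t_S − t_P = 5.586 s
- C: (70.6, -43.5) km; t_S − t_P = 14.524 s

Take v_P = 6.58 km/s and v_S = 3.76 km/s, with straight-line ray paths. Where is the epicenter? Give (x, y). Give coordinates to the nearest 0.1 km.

Distance from S−P lag: d = Δt · v_P v_S / (v_P − v_S) = Δt · (6.58·3.76)/(6.58−3.76) ≈ 8.7733·Δt.
So d_A = 45.75, d_B = 49.01, d_C = 127.42 km.
Circle about each station: (x + 36.9)² + (y − 13.2)² = 45.75²; (x + 61.9)² + (y − 46.1)² = 49.01²; (x − 70.6)² + (y + 43.5)² = 127.42².
Subtracting the A equation from the B and C equations removes the quadratic terms:
-50.0 x + 65.8 y = 4112.05
215.0 x − 113.4 y = -8802.03
Solving the 2×2 system: x ≈ -13.3, y ≈ 52.4 km.
Check against A (with the unrounded x, y): √((x + 36.9)²+(y − 13.2)²) = 45.73 ≈ 45.75 km. ✓

(-13.3, 52.4)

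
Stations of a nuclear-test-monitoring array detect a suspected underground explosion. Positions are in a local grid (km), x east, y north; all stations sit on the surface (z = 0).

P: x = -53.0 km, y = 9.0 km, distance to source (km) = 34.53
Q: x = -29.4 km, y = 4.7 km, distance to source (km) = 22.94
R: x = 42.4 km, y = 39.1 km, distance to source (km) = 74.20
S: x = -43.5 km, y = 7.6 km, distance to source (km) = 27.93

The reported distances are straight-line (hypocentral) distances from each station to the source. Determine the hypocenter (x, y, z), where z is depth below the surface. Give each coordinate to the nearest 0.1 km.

Each station gives a sphere (x−x_i)² + (y−y_i)² + z² = d_i² (stations at z=0).
Subtracting the P sphere from Q and R: z² cancels, leaving linear equations in x and y:
47.2 x − 8.6 y = -1337.47
190.8 x + 60.2 y = -3876.75
Solving: x ≈ -25.401, y ≈ 16.109 km (keep extra digits for the depth step; rounded: -25.4, 16.1).
Then from the P sphere: z² = 34.53² − (x + 53.0)² − (y − 9.0)² with x = -25.401, y = 16.109, so z ≈ 19.496 ≈ 19.5 km.

(-25.4, 16.1, 19.5)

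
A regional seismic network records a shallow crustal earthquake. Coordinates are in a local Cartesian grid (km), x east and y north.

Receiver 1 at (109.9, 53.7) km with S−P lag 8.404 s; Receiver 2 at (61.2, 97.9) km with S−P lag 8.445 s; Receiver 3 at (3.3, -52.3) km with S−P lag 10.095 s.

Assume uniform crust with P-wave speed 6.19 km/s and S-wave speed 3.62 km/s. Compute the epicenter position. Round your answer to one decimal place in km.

Distance from S−P lag: d = Δt · v_P v_S / (v_P − v_S) = Δt · (6.19·3.62)/(6.19−3.62) ≈ 8.7190·Δt.
So d_Receiver 1 = 73.27, d_Receiver 2 = 73.63, d_Receiver 3 = 88.02 km.
Circle about each station: (x − 109.9)² + (y − 53.7)² = 73.27²; (x − 61.2)² + (y − 97.9)² = 73.63²; (x − 3.3)² + (y + 52.3)² = 88.02².
Subtracting pairs of circle equations eliminates x²+y² and gives linear equations (the radical axes):
-97.4 x + 88.4 y = -1684.73
-213.2 x − 212.0 y = -14594.55
Solving the 2×2 system: x ≈ 41.7, y ≈ 26.9 km.

(41.7, 26.9)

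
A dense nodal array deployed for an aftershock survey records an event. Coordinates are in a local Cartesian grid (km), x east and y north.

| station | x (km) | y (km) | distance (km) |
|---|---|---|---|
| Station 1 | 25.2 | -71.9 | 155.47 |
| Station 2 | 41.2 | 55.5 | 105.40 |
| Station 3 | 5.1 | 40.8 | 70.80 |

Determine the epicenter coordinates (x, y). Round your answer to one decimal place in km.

x ≈ -64.2 km, y ≈ 55.3 km

Circle about each station: (x − 25.2)² + (y + 71.9)² = 155.47²; (x − 41.2)² + (y − 55.5)² = 105.40²; (x − 5.1)² + (y − 40.8)² = 70.80².
Subtracting the Station 1 equation from the Station 2 and Station 3 equations removes the quadratic terms:
32.0 x + 254.8 y = 12034.80
-40.2 x + 225.4 y = 15044.28
Solving the 2×2 system: x ≈ -64.2, y ≈ 55.3 km.
Check against Station 1 (with the unrounded x, y): √((x − 25.2)²+(y + 71.9)²) = 155.47 ≈ 155.47 km. ✓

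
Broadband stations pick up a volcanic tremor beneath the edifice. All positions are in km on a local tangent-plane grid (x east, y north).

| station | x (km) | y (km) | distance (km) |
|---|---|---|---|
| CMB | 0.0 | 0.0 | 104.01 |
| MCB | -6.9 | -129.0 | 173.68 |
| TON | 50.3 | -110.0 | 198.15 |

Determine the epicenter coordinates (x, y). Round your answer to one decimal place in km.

Circle about each station: x² + y² = 104.01²; (x + 6.9)² + (y + 129.0)² = 173.68²; (x − 50.3)² + (y + 110.0)² = 198.15².
Subtracting pairs of circle equations eliminates x²+y² and gives linear equations (the radical axes):
-13.8 x − 258.0 y = -2658.05
100.6 x − 220.0 y = -13815.25
Solving the 2×2 system: x ≈ -102.8, y ≈ 15.8 km.
Check against CMB (with the unrounded x, y): √(x²+y²) = 103.98 ≈ 104.01 km. ✓

(-102.8, 15.8)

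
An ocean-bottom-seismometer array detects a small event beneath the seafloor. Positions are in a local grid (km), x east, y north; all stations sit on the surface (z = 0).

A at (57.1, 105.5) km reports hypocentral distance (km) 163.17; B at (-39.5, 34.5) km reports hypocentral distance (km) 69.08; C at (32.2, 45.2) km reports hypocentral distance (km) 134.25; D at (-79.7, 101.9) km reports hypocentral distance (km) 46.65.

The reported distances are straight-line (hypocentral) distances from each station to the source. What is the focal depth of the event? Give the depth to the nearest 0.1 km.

Each station gives a sphere (x−x_i)² + (y−y_i)² + z² = d_i² (stations at z=0).
Subtracting the A sphere from B and C: z² cancels, leaving linear equations in x and y:
-193.2 x − 142.0 y = 10212.24
-49.8 x − 120.6 y = -2709.39
Solving: x ≈ -99.599, y ≈ 63.594 km (keep extra digits for the depth step; rounded: -99.6, 63.6).
Then from the A sphere: z² = 163.17² − (x − 57.1)² − (y − 105.5)² with x = -99.599, y = 63.594, so z ≈ 17.713 ≈ 17.7 km.

depth ≈ 17.7 km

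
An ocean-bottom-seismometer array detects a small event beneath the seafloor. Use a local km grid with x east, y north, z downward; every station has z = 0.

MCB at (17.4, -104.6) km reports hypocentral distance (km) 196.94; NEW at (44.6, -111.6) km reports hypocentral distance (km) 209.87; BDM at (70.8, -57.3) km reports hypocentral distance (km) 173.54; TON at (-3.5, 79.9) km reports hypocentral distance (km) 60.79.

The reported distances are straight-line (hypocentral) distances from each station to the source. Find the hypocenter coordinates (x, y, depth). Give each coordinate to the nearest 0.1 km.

Each station gives a sphere (x−x_i)² + (y−y_i)² + z² = d_i² (stations at z=0).
Subtracting the MCB sphere from NEW and BDM: z² cancels, leaving linear equations in x and y:
54.4 x − 14.0 y = -2060.25
106.8 x + 94.6 y = 5721.24
Solving: x ≈ -17.286, y ≈ 79.993 km (keep extra digits for the depth step; rounded: -17.3, 80.0).
Then from the MCB sphere: z² = 196.94² − (x − 17.4)² − (y + 104.6)² with x = -17.286, y = 79.993, so z ≈ 59.226 ≈ 59.2 km.
Check against TON (with the unrounded solution): distance 60.81 ≈ 60.79 km. ✓

(-17.3, 80.0, 59.2)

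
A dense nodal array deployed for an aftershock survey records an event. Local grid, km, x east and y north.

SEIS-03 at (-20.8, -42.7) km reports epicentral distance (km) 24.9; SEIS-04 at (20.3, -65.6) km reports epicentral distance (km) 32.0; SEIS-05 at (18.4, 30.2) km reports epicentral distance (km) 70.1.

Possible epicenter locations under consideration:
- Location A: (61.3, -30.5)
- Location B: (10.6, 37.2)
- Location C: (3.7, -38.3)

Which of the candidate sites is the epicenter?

For each candidate, compare |candidate − station| to the reported distance:
Location A: residuals SEIS-03 58.1, SEIS-04 22.0, SEIS-05 4.2 → max 58.1 km
Location B: residuals SEIS-03 60.9, SEIS-04 71.3, SEIS-05 59.6 → max 71.3 km
Location C: residuals SEIS-03 0.0, SEIS-04 0.0, SEIS-05 0.0 → max 0.0 km
Only Location C has all residuals ≈ 0.

Location C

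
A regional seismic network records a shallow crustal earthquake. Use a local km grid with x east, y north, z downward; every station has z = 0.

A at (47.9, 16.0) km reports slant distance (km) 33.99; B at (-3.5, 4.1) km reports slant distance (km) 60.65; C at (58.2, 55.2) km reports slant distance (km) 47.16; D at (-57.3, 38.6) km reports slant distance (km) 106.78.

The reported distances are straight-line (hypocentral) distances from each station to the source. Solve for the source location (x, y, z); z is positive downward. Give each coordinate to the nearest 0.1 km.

(43.4, 24.5, 32.6)

Each station gives a sphere (x−x_i)² + (y−y_i)² + z² = d_i² (stations at z=0).
Subtracting the A sphere from B and C: z² cancels, leaving linear equations in x and y:
-102.8 x − 23.8 y = -5044.45
20.6 x + 78.4 y = 2815.12
Solving: x ≈ 43.397, y ≈ 24.504 km (keep extra digits for the depth step; rounded: 43.4, 24.5).
Then from the A sphere: z² = 33.99² − (x − 47.9)² − (y − 16.0)² with x = 43.397, y = 24.504, so z ≈ 32.599 ≈ 32.6 km.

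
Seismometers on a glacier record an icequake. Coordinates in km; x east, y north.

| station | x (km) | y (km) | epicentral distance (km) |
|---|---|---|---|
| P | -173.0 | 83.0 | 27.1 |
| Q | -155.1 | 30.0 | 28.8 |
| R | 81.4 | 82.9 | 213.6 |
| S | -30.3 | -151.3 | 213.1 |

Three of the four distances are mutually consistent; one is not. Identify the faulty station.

P

Solve using three stations at a time. Using Q, R, S (subtract circle equations pairwise → linear system) gives (x, y) ≈ (-127.5, 38.3).
Distances from that point to each station vs reported:
  P: calculated 63.7 vs reported 27.1 → residual 36.6 km
  Q: calculated 28.8 vs reported 28.8 → residual 0.0 km
  R: calculated 213.6 vs reported 213.6 → residual 0.0 km
  S: calculated 213.1 vs reported 213.1 → residual 0.0 km
Q, R, S are mutually consistent (residuals ≈ 0); P is off by 36.6 km.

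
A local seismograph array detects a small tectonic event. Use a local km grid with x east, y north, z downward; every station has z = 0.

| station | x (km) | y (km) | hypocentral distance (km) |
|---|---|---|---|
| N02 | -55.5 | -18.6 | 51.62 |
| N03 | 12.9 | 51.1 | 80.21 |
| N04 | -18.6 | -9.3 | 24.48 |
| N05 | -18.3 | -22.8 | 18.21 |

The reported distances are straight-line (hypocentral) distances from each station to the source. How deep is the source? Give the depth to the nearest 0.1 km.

13.2 km

Each station gives a sphere (x−x_i)² + (y−y_i)² + z² = d_i² (stations at z=0).
Subtracting the N02 sphere from N03 and N04: z² cancels, leaving linear equations in x and y:
136.8 x + 139.4 y = -4417.61
73.8 x + 18.6 y = -928.41
Solving: x ≈ -6.102, y ≈ -25.702 km (keep extra digits for the depth step; rounded: -6.1, -25.7).
Then from the N02 sphere: z² = 51.62² − (x + 55.5)² − (y + 18.6)² with x = -6.102, y = -25.702, so z ≈ 13.192 ≈ 13.2 km.
Check against N05 (with the unrounded solution): distance 18.20 ≈ 18.21 km. ✓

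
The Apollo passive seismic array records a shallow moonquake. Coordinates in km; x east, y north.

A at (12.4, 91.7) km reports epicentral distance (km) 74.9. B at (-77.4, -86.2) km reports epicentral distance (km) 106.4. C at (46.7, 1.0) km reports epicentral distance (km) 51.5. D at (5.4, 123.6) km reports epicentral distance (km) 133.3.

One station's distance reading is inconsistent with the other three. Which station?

Solve using three stations at a time. Using B, C, D (subtract circle equations pairwise → linear system) gives (x, y) ≈ (-3.8, -9.4).
Distances from that point to each station vs reported:
  A: calculated 102.4 vs reported 74.9 → residual 27.5 km
  B: calculated 106.4 vs reported 106.4 → residual 0.0 km
  C: calculated 51.5 vs reported 51.5 → residual 0.0 km
  D: calculated 133.3 vs reported 133.3 → residual 0.0 km
B, C, D are mutually consistent (residuals ≈ 0); A is off by 27.5 km.

A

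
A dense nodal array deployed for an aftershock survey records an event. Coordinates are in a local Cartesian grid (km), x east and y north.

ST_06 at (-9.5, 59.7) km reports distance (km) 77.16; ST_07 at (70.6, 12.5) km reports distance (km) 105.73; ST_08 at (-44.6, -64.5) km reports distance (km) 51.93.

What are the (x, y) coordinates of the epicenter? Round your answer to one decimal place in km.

Circle about each station: (x + 9.5)² + (y − 59.7)² = 77.16²; (x − 70.6)² + (y − 12.5)² = 105.73²; (x + 44.6)² + (y + 64.5)² = 51.93².
Subtracting the ST_06 equation from the ST_07 and ST_08 equations removes the quadratic terms:
160.2 x − 94.4 y = -3738.90
-70.2 x − 248.4 y = 5752.01
Solving the 2×2 system: x ≈ -31.7, y ≈ -14.2 km.
Check against ST_06 (with the unrounded x, y): √((x + 9.5)²+(y − 59.7)²) = 77.16 ≈ 77.16 km. ✓

-31.7 km east, -14.2 km north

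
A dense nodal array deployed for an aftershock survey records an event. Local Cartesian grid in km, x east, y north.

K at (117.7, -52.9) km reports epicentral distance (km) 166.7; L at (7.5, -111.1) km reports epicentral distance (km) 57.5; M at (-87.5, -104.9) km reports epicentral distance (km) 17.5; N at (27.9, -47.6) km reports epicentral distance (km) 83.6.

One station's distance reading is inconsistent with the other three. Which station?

Solve using three stations at a time. Using K, L, N (subtract circle equations pairwise → linear system) gives (x, y) ≈ (-45.2, -88.1).
Distances from that point to each station vs reported:
  K: calculated 166.7 vs reported 166.7 → residual 0.0 km
  L: calculated 57.5 vs reported 57.5 → residual 0.0 km
  M: calculated 45.5 vs reported 17.5 → residual 28.0 km
  N: calculated 83.6 vs reported 83.6 → residual 0.0 km
K, L, N are mutually consistent (residuals ≈ 0); M is off by 28.0 km.

M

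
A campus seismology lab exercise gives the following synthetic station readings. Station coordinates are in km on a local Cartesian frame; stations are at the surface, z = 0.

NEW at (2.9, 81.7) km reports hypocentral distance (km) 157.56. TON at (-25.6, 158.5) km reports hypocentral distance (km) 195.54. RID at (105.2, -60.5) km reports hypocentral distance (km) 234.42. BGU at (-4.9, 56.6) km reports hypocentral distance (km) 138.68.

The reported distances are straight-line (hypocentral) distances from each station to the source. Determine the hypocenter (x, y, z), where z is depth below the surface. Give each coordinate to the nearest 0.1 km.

Each station gives a sphere (x−x_i)² + (y−y_i)² + z² = d_i² (stations at z=0).
Subtracting the NEW sphere from TON and RID: z² cancels, leaving linear equations in x and y:
-57.0 x + 153.6 y = 5683.57
204.6 x − 284.4 y = -22083.59
Solving: x ≈ -116.697, y ≈ -6.303 km (keep extra digits for the depth step; rounded: -116.7, -6.3).
Then from the NEW sphere: z² = 157.56² − (x − 2.9)² − (y − 81.7)² with x = -116.697, y = -6.303, so z ≈ 52.699 ≈ 52.7 km.

x ≈ -116.7 km, y ≈ -6.3 km, depth ≈ 52.7 km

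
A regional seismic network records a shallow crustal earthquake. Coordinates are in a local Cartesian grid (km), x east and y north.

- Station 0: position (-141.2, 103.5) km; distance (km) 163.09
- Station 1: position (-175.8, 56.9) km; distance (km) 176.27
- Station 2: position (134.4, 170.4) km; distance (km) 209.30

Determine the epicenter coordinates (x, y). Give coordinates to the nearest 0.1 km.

Circle about each station: (x + 141.2)² + (y − 103.5)² = 163.09²; (x + 175.8)² + (y − 56.9)² = 176.27²; (x − 134.4)² + (y − 170.4)² = 209.30².
Subtracting pairs of circle equations eliminates x²+y² and gives linear equations (the radical axes):
-69.2 x − 93.2 y = -979.20
551.2 x + 133.8 y = -758.31
Solving the 2×2 system: x ≈ -4.8, y ≈ 14.1 km.
Check against Station 0 (with the unrounded x, y): √((x + 141.2)²+(y − 103.5)²) = 163.12 ≈ 163.09 km. ✓

(-4.8, 14.1)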